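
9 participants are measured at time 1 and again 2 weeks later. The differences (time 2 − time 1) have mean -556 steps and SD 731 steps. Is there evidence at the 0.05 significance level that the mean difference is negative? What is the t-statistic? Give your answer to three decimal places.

-2.282

H0: μ_d = 0; H1: μ_d < 0 (paired t-test on the differences, left-tailed).
t = d̄/(s_d/√n) = -556/(731/√9) = -2.282
df = n − 1 = 8
p-value = P(T ≤ -2.282) ≈ 0.0260
Since p ≈ 0.0260 < α = 0.05, reject H0; the data support H1.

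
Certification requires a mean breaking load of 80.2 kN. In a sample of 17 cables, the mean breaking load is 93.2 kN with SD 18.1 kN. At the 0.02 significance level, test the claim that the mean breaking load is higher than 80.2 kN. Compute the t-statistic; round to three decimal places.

2.961

H0: μ = 80.2; H1: μ > 80.2 (one-sample t-test, right-tailed).
t = (x̄ − μ₀)/(s/√n) = (93.2 − 80.2)/(18.1/√17) = 2.961
df = n − 1 = 16
p-value = P(T ≥ 2.961) ≈ 0.0046
Since p ≈ 0.0046 < α = 0.02, reject H0; the data support H1.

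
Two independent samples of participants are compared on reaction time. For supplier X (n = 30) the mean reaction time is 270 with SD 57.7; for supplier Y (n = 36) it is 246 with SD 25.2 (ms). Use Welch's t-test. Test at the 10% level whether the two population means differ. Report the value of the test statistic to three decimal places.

2.116

Let group 1 = supplier X, group 2 = supplier Y. H0: μ_1 = μ_2; H1: μ_1 ≠ μ_2 (Welch's two-sample t-test, two-sided).
t = (x̄_1 − x̄_2)/√(s_1²/n_1 + s_2²/n_2) = (270 − 246)/√(57.7²/30 + 25.2²/36) = 2.116
Welch–Satterthwaite df ≈ 38.15
Two-sided p-value ≈ 0.0409
Since p ≈ 0.0409 < α = 0.1, reject H0; the data support H1.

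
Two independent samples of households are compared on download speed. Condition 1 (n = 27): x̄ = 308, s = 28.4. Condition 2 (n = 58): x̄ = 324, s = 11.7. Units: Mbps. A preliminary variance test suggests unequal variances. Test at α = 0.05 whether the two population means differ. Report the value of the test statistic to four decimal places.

Let group 1 = condition 1, group 2 = condition 2. H0: μ_1 = μ_2; H1: μ_1 ≠ μ_2 (Welch's two-sample t-test, two-sided).
t = (x̄_1 − x̄_2)/√(s_1²/n_1 + s_2²/n_2) = (308 − 324)/√(28.4²/27 + 11.7²/58) = -2.8182
Welch–Satterthwaite df ≈ 30.18
Two-sided p-value ≈ 0.0084
Since p ≈ 0.0084 < α = 0.05, reject H0; the evidence is statistically significant.

-2.8182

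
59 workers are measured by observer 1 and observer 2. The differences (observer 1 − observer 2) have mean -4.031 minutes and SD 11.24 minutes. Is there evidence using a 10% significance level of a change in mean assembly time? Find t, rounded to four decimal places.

-2.7547

H0: μ_d = 0; H1: μ_d ≠ 0 (paired t-test on the differences, two-sided).
t = d̄/(s_d/√n) = -4.031/(11.24/√59) = -2.7547
df = n − 1 = 58
Two-sided p-value ≈ 0.0078
Since p ≈ 0.0078 < α = 0.1, reject H0; the data support H1.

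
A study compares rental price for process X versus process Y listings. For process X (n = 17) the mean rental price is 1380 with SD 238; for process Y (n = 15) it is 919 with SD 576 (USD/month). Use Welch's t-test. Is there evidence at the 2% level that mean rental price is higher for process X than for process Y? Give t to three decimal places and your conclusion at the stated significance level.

Let group 1 = process X, group 2 = process Y. H0: μ_1 = μ_2; H1: μ_1 > μ_2 (Welch's two-sample t-test, right-tailed).
t = (x̄_1 − x̄_2)/√(s_1²/n_1 + s_2²/n_2) = (1380 − 919)/√(238²/17 + 576²/15) = 2.890
Welch–Satterthwaite df ≈ 18.17
p-value = P(T ≥ 2.890) ≈ 0.0048
Since p ≈ 0.0048 < α = 0.02, reject H0; the evidence is statistically significant.

t = 2.890; reject H0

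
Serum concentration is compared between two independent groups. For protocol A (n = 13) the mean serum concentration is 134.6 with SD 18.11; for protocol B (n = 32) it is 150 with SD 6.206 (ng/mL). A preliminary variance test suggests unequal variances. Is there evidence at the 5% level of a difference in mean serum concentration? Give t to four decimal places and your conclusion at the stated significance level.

Let group 1 = protocol A, group 2 = protocol B. H0: μ_1 = μ_2; H1: μ_1 ≠ μ_2 (Welch's two-sample t-test, two-sided).
t = (x̄_1 − x̄_2)/√(s_1²/n_1 + s_2²/n_2) = (134.6 − 150)/√(18.11²/13 + 6.206²/32) = -2.9954
Welch–Satterthwaite df ≈ 13.16
Two-sided p-value ≈ 0.010
Since p ≈ 0.010 < α = 0.05, reject H0; the evidence is statistically significant.

t = -2.9954; reject H0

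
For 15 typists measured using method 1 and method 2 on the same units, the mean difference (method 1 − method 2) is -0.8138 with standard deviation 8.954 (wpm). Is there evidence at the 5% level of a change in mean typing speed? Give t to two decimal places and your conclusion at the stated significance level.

t = -0.35; fail to reject H0

H0: μ_d = 0; H1: μ_d ≠ 0 (paired t-test on the differences, two-sided).
t = d̄/(s_d/√n) = -0.8138/(8.954/√15) = -0.35
df = n − 1 = 14
Two-sided p-value ≈ 0.7301
Since p ≈ 0.7301 > α = 0.05, fail to reject H0; the data do not provide sufficient evidence against H0.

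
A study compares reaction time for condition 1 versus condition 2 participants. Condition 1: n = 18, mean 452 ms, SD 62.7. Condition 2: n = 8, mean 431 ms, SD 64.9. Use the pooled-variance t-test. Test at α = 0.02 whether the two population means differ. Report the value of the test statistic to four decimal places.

0.7801

Let group 1 = condition 1, group 2 = condition 2. H0: μ_1 = μ_2; H1: μ_1 ≠ μ_2 (two-sample pooled-variance t-test, two-sided).
s_p² = [(18−1)·62.7² + (8−1)·64.9²]/(18+8−2) = 4013.17
t = (452 − 431)/√[4013.17·(1/18 + 1/8)] = 0.7801
df = n₁ + n₂ − 2 = 24
Two-sided p-value ≈ 0.443
Since p ≈ 0.443 > α = 0.02, fail to reject H0; the evidence is not statistically significant.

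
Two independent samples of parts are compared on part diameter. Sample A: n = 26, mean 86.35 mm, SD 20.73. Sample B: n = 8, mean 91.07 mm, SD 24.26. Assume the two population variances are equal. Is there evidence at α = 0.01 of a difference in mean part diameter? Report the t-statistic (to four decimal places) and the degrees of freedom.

Let group 1 = sample A, group 2 = sample B. H0: μ_1 = μ_2; H1: μ_1 ≠ μ_2 (two-sample pooled-variance t-test, two-sided).
s_p² = [(26−1)·20.73² + (8−1)·24.26²]/(26+8−2) = 464.474
t = (86.35 − 91.07)/√[464.474·(1/26 + 1/8)] = -0.5417
df = n₁ + n₂ − 2 = 32
Two-sided p-value ≈ 0.592
Since p ≈ 0.592 > α = 0.01, fail to reject H0; the data do not provide sufficient evidence against H0.

t = -0.5417, df = 32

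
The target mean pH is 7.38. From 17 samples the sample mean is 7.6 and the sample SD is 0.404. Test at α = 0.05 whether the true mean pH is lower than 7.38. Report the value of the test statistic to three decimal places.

H0: μ = 7.38; H1: μ < 7.38 (one-sample t-test, left-tailed).
t = (x̄ − μ₀)/(s/√n) = (7.6 − 7.38)/(0.404/√17) = 2.245
df = n − 1 = 16
p-value = P(T ≤ 2.245) ≈ 0.9804
Since p ≈ 0.9804 > α = 0.05, fail to reject H0; the data do not provide sufficient evidence against H0.

2.245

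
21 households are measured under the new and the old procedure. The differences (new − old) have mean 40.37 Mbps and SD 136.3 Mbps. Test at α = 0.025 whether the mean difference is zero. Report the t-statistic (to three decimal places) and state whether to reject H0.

H0: μ_d = 0; H1: μ_d ≠ 0 (paired t-test on the differences, two-sided).
t = d̄/(s_d/√n) = 40.37/(136.3/√21) = 1.357
df = n − 1 = 20
Two-sided p-value ≈ 0.1898
Since p ≈ 0.1898 > α = 0.025, fail to reject H0; the evidence is not statistically significant.

t = 1.357; fail to reject H0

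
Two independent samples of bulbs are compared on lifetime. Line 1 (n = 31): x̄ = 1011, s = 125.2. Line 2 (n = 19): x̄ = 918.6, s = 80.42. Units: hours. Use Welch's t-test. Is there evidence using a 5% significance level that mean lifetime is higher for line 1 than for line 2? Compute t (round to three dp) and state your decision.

t = 3.177; reject H0

Let group 1 = line 1, group 2 = line 2. H0: μ_1 = μ_2; H1: μ_1 > μ_2 (Welch's two-sample t-test, right-tailed).
t = (x̄_1 − x̄_2)/√(s_1²/n_1 + s_2²/n_2) = (1011 − 918.6)/√(125.2²/31 + 80.42²/19) = 3.177
Welch–Satterthwaite df ≈ 47.85
p-value = P(T ≥ 3.177) ≈ 0.001
Since p ≈ 0.001 < α = 0.05, reject H0; the data support H1.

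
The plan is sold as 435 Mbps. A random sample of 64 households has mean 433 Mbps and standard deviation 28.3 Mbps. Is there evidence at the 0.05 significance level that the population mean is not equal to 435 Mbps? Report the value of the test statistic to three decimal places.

H0: μ = 435; H1: μ ≠ 435 (one-sample t-test, two-sided).
t = (x̄ − μ₀)/(s/√n) = (433 − 435)/(28.3/√64) = -0.565
df = n − 1 = 63
Two-sided p-value ≈ 0.574
Since p ≈ 0.574 > α = 0.05, fail to reject H0; the evidence is not statistically significant.

-0.565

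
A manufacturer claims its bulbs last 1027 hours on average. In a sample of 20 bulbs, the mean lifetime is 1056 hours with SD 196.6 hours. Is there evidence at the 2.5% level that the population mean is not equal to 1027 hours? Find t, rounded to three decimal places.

0.660

H0: μ = 1027; H1: μ ≠ 1027 (one-sample t-test, two-sided).
t = (x̄ − μ₀)/(s/√n) = (1056 − 1027)/(196.6/√20) = 0.660
df = n − 1 = 19
Two-sided p-value ≈ 0.517
Since p ≈ 0.517 > α = 0.025, fail to reject H0; the data do not provide sufficient evidence against H0.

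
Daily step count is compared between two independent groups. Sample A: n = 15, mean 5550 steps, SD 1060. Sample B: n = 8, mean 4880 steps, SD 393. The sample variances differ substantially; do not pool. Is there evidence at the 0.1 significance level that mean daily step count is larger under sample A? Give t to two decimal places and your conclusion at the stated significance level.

t = 2.18; reject H0

Let group 1 = sample A, group 2 = sample B. H0: μ_1 = μ_2; H1: μ_1 > μ_2 (Welch's two-sample t-test, right-tailed).
t = (x̄_1 − x̄_2)/√(s_1²/n_1 + s_2²/n_2) = (5550 − 4880)/√(1060²/15 + 393²/8) = 2.18
Welch–Satterthwaite df ≈ 19.55
p-value = P(T ≥ 2.18) ≈ 0.0207
Since p ≈ 0.0207 < α = 0.1, reject H0; the data support H1.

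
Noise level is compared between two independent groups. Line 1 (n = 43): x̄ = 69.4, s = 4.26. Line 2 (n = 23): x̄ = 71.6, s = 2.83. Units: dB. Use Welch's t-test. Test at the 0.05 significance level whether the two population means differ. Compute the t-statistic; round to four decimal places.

Let group 1 = line 1, group 2 = line 2. H0: μ_1 = μ_2; H1: μ_1 ≠ μ_2 (Welch's two-sample t-test, two-sided).
t = (x̄_1 − x̄_2)/√(s_1²/n_1 + s_2²/n_2) = (69.4 − 71.6)/√(4.26²/43 + 2.83²/23) = -2.5067
Welch–Satterthwaite df ≈ 60.84
Two-sided p-value ≈ 0.015
Since p ≈ 0.015 < α = 0.05, reject H0; the data support H1.

-2.5067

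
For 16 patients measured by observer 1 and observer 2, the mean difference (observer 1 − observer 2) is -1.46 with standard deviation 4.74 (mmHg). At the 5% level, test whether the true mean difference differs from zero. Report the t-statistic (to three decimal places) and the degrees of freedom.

t = -1.232, df = 15

H0: μ_d = 0; H1: μ_d ≠ 0 (paired t-test on the differences, two-sided).
t = d̄/(s_d/√n) = -1.46/(4.74/√16) = -1.232
df = n − 1 = 15
Two-sided p-value ≈ 0.237
Since p ≈ 0.237 > α = 0.05, fail to reject H0; the data do not provide sufficient evidence against H0.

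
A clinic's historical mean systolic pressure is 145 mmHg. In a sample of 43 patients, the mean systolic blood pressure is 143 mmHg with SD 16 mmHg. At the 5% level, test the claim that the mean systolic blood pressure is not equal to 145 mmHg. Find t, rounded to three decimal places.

H0: μ = 145; H1: μ ≠ 145 (one-sample t-test, two-sided).
t = (x̄ − μ₀)/(s/√n) = (143 − 145)/(16/√43) = -0.820
df = n − 1 = 42
Two-sided p-value ≈ 0.417
Since p ≈ 0.417 > α = 0.05, fail to reject H0; the data do not provide sufficient evidence against H0.

-0.820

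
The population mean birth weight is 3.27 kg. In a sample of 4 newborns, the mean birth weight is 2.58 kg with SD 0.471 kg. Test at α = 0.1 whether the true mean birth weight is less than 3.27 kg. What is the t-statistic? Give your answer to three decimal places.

H0: μ = 3.27; H1: μ < 3.27 (one-sample t-test, left-tailed).
t = (x̄ − μ₀)/(s/√n) = (2.58 − 3.27)/(0.471/√4) = -2.930
df = n − 1 = 3
p-value = P(T ≤ -2.930) ≈ 0.031
Since p ≈ 0.031 < α = 0.1, reject H0; the evidence is statistically significant.

-2.930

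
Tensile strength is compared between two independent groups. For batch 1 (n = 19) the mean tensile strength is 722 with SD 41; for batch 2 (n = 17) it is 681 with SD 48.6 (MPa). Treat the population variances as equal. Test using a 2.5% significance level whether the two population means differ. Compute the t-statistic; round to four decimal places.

Let group 1 = batch 1, group 2 = batch 2. H0: μ_1 = μ_2; H1: μ_1 ≠ μ_2 (two-sample pooled-variance t-test, two-sided).
s_p² = [(19−1)·41² + (17−1)·48.6²]/(19+17−2) = 2001.45
t = (722 − 681)/√[2001.45·(1/19 + 1/17)] = 2.7451
df = n₁ + n₂ − 2 = 34
Two-sided p-value ≈ 0.010
Since p ≈ 0.010 < α = 0.025, reject H0; the evidence is statistically significant.

2.7451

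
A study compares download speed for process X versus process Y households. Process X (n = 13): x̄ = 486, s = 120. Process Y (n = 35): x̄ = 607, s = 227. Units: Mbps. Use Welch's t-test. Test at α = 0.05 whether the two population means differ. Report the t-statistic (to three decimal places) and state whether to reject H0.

t = -2.382; reject H0

Let group 1 = process X, group 2 = process Y. H0: μ_1 = μ_2; H1: μ_1 ≠ μ_2 (Welch's two-sample t-test, two-sided).
t = (x̄_1 − x̄_2)/√(s_1²/n_1 + s_2²/n_2) = (486 − 607)/√(120²/13 + 227²/35) = -2.382
Welch–Satterthwaite df ≈ 40.10
Two-sided p-value ≈ 0.022
Since p ≈ 0.022 < α = 0.05, reject H0; the data support H1.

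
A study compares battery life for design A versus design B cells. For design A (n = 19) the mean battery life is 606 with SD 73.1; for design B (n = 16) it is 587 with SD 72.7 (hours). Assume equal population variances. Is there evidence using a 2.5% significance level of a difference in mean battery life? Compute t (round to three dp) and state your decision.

Let group 1 = design A, group 2 = design B. H0: μ_1 = μ_2; H1: μ_1 ≠ μ_2 (two-sample pooled-variance t-test, two-sided).
s_p² = [(19−1)·73.1² + (16−1)·72.7²]/(19+16−2) = 5317.1
t = (606 − 587)/√[5317.1·(1/19 + 1/16)] = 0.768
df = n₁ + n₂ − 2 = 33
Two-sided p-value ≈ 0.4480
Since p ≈ 0.4480 > α = 0.025, fail to reject H0; the evidence is not statistically significant.

t = 0.768; fail to reject H0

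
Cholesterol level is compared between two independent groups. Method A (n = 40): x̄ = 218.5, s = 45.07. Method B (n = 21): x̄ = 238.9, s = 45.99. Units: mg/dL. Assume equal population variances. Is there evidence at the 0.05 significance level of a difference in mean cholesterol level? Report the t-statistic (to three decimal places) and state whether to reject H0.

t = -1.668; fail to reject H0

Let group 1 = method A, group 2 = method B. H0: μ_1 = μ_2; H1: μ_1 ≠ μ_2 (two-sample pooled-variance t-test, two-sided).
s_p² = [(40−1)·45.07² + (21−1)·45.99²]/(40+21−2) = 2059.7
t = (218.5 − 238.9)/√[2059.7·(1/40 + 1/21)] = -1.668
df = n₁ + n₂ − 2 = 59
Two-sided p-value ≈ 0.101
Since p ≈ 0.101 > α = 0.05, fail to reject H0; the data do not provide sufficient evidence against H0.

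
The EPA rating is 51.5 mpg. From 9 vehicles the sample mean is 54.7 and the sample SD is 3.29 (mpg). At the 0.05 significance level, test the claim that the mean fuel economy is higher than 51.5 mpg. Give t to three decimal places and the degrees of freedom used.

t = 2.918, df = 8

H0: μ = 51.5; H1: μ > 51.5 (one-sample t-test, right-tailed).
t = (x̄ − μ₀)/(s/√n) = (54.7 − 51.5)/(3.29/√9) = 2.918
df = n − 1 = 8
p-value = P(T ≥ 2.918) ≈ 0.010
Since p ≈ 0.010 < α = 0.05, reject H0; the data support H1.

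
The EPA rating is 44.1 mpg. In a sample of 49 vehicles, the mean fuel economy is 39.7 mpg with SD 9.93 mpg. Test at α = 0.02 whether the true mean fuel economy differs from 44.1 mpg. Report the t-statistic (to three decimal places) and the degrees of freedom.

H0: μ = 44.1; H1: μ ≠ 44.1 (one-sample t-test, two-sided).
t = (x̄ − μ₀)/(s/√n) = (39.7 − 44.1)/(9.93/√49) = -3.102
df = n − 1 = 48
Two-sided p-value ≈ 0.0032
Since p ≈ 0.0032 < α = 0.02, reject H0; the data support H1.

t = -3.102, df = 48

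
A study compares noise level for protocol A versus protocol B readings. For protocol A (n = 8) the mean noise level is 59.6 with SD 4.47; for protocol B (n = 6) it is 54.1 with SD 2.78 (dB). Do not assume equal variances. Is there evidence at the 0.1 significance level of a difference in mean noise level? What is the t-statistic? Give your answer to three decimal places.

Let group 1 = protocol A, group 2 = protocol B. H0: μ_1 = μ_2; H1: μ_1 ≠ μ_2 (Welch's two-sample t-test, two-sided).
t = (x̄_1 − x̄_2)/√(s_1²/n_1 + s_2²/n_2) = (59.6 − 54.1)/√(4.47²/8 + 2.78²/6) = 2.827
Welch–Satterthwaite df ≈ 11.72
Two-sided p-value ≈ 0.016
Since p ≈ 0.016 < α = 0.1, reject H0; the evidence is statistically significant.

2.827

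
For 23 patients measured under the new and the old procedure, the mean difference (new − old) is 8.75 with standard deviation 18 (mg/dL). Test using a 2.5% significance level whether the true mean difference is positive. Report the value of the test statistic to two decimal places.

H0: μ_d = 0; H1: μ_d > 0 (paired t-test on the differences, right-tailed).
t = d̄/(s_d/√n) = 8.75/(18/√23) = 2.33
df = n − 1 = 22
p-value = P(T ≥ 2.33) ≈ 0.0146
Since p ≈ 0.0146 < α = 0.025, reject H0; the data support H1.

2.33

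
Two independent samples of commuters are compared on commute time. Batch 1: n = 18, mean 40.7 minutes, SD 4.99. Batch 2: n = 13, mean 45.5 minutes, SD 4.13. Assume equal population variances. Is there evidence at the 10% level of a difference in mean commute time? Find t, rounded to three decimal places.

-2.834

Let group 1 = batch 1, group 2 = batch 2. H0: μ_1 = μ_2; H1: μ_1 ≠ μ_2 (two-sample pooled-variance t-test, two-sided).
s_p² = [(18−1)·4.99² + (13−1)·4.13²]/(18+13−2) = 21.6546
t = (40.7 − 45.5)/√[21.6546·(1/18 + 1/13)] = -2.834
df = n₁ + n₂ − 2 = 29
Two-sided p-value ≈ 0.0083
Since p ≈ 0.0083 < α = 0.1, reject H0; the evidence is statistically significant.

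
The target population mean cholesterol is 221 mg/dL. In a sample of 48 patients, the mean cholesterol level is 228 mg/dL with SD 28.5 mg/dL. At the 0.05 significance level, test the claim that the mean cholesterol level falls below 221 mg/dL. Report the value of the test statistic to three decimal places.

H0: μ = 221; H1: μ < 221 (one-sample t-test, left-tailed).
t = (x̄ − μ₀)/(s/√n) = (228 − 221)/(28.5/√48) = 1.702
df = n − 1 = 47
p-value = P(T ≤ 1.702) ≈ 0.9523
Since p ≈ 0.9523 > α = 0.05, fail to reject H0; the evidence is not statistically significant.

1.702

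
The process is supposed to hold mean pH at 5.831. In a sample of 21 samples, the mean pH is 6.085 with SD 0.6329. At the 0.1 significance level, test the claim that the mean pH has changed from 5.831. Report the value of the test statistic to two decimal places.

H0: μ = 5.831; H1: μ ≠ 5.831 (one-sample t-test, two-sided).
t = (x̄ − μ₀)/(s/√n) = (6.085 − 5.831)/(0.6329/√21) = 1.84
df = n − 1 = 20
Two-sided p-value ≈ 0.081
Since p ≈ 0.081 < α = 0.1, reject H0; the data support H1.

1.84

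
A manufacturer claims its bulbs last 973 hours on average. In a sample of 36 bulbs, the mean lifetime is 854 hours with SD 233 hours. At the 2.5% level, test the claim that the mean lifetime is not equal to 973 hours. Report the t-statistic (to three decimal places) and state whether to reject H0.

t = -3.064; reject H0

H0: μ = 973; H1: μ ≠ 973 (one-sample t-test, two-sided).
t = (x̄ − μ₀)/(s/√n) = (854 − 973)/(233/√36) = -3.064
df = n − 1 = 35
Two-sided p-value ≈ 0.0042
Since p ≈ 0.0042 < α = 0.025, reject H0; the evidence is statistically significant.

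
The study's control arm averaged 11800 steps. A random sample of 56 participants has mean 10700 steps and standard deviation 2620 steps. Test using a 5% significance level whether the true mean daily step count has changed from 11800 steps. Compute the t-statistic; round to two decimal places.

-3.14

H0: μ = 11800; H1: μ ≠ 11800 (one-sample t-test, two-sided).
t = (x̄ − μ₀)/(s/√n) = (10700 − 11800)/(2620/√56) = -3.14
df = n − 1 = 55
Two-sided p-value ≈ 0.003
Since p ≈ 0.003 < α = 0.05, reject H0; the data support H1.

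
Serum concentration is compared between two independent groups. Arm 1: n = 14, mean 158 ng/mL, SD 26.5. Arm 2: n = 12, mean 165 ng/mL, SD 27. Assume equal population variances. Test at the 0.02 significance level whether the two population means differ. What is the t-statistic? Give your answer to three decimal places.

Let group 1 = arm 1, group 2 = arm 2. H0: μ_1 = μ_2; H1: μ_1 ≠ μ_2 (two-sample pooled-variance t-test, two-sided).
s_p² = [(14−1)·26.5² + (12−1)·27²]/(14+12−2) = 714.51
t = (158 − 165)/√[714.51·(1/14 + 1/12)] = -0.666
df = n₁ + n₂ − 2 = 24
Two-sided p-value ≈ 0.5120
Since p ≈ 0.5120 > α = 0.02, fail to reject H0; the data do not provide sufficient evidence against H0.

-0.666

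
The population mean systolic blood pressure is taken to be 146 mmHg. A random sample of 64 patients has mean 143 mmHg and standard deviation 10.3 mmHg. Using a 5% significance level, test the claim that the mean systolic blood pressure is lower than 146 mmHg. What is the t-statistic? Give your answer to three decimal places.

H0: μ = 146; H1: μ < 146 (one-sample t-test, left-tailed).
t = (x̄ − μ₀)/(s/√n) = (143 − 146)/(10.3/√64) = -2.330
df = n − 1 = 63
p-value = P(T ≤ -2.330) ≈ 0.012
Since p ≈ 0.012 < α = 0.05, reject H0; the evidence is statistically significant.

-2.330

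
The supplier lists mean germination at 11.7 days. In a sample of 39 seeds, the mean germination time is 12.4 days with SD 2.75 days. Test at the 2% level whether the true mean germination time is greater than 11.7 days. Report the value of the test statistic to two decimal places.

H0: μ = 11.7; H1: μ > 11.7 (one-sample t-test, right-tailed).
t = (x̄ − μ₀)/(s/√n) = (12.4 − 11.7)/(2.75/√39) = 1.59
df = n − 1 = 38
p-value = P(T ≥ 1.59) ≈ 0.060
Since p ≈ 0.060 > α = 0.02, fail to reject H0; the evidence is not statistically significant.

1.59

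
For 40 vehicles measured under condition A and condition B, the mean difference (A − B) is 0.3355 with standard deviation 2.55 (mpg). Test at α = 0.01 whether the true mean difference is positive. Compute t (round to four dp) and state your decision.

H0: μ_d = 0; H1: μ_d > 0 (paired t-test on the differences, right-tailed).
t = d̄/(s_d/√n) = 0.3355/(2.55/√40) = 0.8321
df = n − 1 = 39
p-value = P(T ≥ 0.8321) ≈ 0.2052
Since p ≈ 0.2052 > α = 0.01, fail to reject H0; the evidence is not statistically significant.

t = 0.8321; fail to reject H0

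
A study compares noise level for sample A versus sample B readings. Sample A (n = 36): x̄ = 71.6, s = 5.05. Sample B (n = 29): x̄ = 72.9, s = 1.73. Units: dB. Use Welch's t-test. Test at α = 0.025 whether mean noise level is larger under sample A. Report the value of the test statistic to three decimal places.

-1.443

Let group 1 = sample A, group 2 = sample B. H0: μ_1 = μ_2; H1: μ_1 > μ_2 (Welch's two-sample t-test, right-tailed).
t = (x̄_1 − x̄_2)/√(s_1²/n_1 + s_2²/n_2) = (71.6 − 72.9)/√(5.05²/36 + 1.73²/29) = -1.443
Welch–Satterthwaite df ≈ 44.75
p-value = P(T ≥ -1.443) ≈ 0.9220
Since p ≈ 0.9220 > α = 0.025, fail to reject H0; the data do not provide sufficient evidence against H0.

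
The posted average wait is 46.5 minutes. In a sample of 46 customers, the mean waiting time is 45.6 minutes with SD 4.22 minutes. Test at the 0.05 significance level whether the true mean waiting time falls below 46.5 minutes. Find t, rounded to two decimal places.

-1.45

H0: μ = 46.5; H1: μ < 46.5 (one-sample t-test, left-tailed).
t = (x̄ − μ₀)/(s/√n) = (45.6 − 46.5)/(4.22/√46) = -1.45
df = n − 1 = 45
p-value = P(T ≤ -1.45) ≈ 0.0775
Since p ≈ 0.0775 > α = 0.05, fail to reject H0; the data do not provide sufficient evidence against H0.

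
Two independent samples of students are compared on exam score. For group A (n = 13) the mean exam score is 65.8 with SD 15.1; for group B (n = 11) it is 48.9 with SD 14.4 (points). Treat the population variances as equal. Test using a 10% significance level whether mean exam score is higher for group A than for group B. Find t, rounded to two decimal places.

2.79

Let group 1 = group A, group 2 = group B. H0: μ_1 = μ_2; H1: μ_1 > μ_2 (two-sample pooled-variance t-test, right-tailed).
s_p² = [(13−1)·15.1² + (11−1)·14.4²]/(13+11−2) = 218.624
t = (65.8 − 48.9)/√[218.624·(1/13 + 1/11)] = 2.79
df = n₁ + n₂ − 2 = 22
p-value = P(T ≥ 2.79) ≈ 0.005
Since p ≈ 0.005 < α = 0.1, reject H0; the data support H1.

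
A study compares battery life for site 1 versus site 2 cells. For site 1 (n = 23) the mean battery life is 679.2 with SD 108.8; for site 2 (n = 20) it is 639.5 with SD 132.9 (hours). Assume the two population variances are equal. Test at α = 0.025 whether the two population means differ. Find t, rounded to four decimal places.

1.0770

Let group 1 = site 1, group 2 = site 2. H0: μ_1 = μ_2; H1: μ_1 ≠ μ_2 (two-sample pooled-variance t-test, two-sided).
s_p² = [(23−1)·108.8² + (20−1)·132.9²]/(23+20−2) = 14536.8
t = (679.2 − 639.5)/√[14536.8·(1/23 + 1/20)] = 1.0770
df = n₁ + n₂ − 2 = 41
Two-sided p-value ≈ 0.288
Since p ≈ 0.288 > α = 0.025, fail to reject H0; the evidence is not statistically significant.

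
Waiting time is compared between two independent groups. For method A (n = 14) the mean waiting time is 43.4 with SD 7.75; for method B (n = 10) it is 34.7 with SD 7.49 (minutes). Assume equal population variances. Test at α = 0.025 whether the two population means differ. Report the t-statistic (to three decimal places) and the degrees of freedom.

Let group 1 = method A, group 2 = method B. H0: μ_1 = μ_2; H1: μ_1 ≠ μ_2 (two-sample pooled-variance t-test, two-sided).
s_p² = [(14−1)·7.75² + (10−1)·7.49²]/(14+10−2) = 58.4415
t = (43.4 − 34.7)/√[58.4415·(1/14 + 1/10)] = 2.749
df = n₁ + n₂ − 2 = 22
Two-sided p-value ≈ 0.0117
Since p ≈ 0.0117 < α = 0.025, reject H0; the data support H1.

t = 2.749, df = 22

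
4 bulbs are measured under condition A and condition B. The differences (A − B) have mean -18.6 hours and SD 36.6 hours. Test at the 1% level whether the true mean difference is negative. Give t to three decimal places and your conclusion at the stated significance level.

t = -1.016; fail to reject H0

H0: μ_d = 0; H1: μ_d < 0 (paired t-test on the differences, left-tailed).
t = d̄/(s_d/√n) = -18.6/(36.6/√4) = -1.016
df = n − 1 = 3
p-value = P(T ≤ -1.016) ≈ 0.1921
Since p ≈ 0.1921 > α = 0.01, fail to reject H0; the evidence is not statistically significant.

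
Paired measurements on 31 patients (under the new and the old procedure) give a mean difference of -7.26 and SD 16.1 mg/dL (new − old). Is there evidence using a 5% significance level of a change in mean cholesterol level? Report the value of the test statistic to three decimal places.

-2.511

H0: μ_d = 0; H1: μ_d ≠ 0 (paired t-test on the differences, two-sided).
t = d̄/(s_d/√n) = -7.26/(16.1/√31) = -2.511
df = n − 1 = 30
Two-sided p-value ≈ 0.018
Since p ≈ 0.018 < α = 0.05, reject H0; the evidence is statistically significant.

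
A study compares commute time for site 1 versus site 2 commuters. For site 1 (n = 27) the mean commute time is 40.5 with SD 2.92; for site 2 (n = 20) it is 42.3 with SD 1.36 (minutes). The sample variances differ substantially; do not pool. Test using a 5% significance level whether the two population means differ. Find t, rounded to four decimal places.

Let group 1 = site 1, group 2 = site 2. H0: μ_1 = μ_2; H1: μ_1 ≠ μ_2 (Welch's two-sample t-test, two-sided).
t = (x̄_1 − x̄_2)/√(s_1²/n_1 + s_2²/n_2) = (40.5 − 42.3)/√(2.92²/27 + 1.36²/20) = -2.8171
Welch–Satterthwaite df ≈ 38.89
Two-sided p-value ≈ 0.008
Since p ≈ 0.008 < α = 0.05, reject H0; the data support H1.

-2.8171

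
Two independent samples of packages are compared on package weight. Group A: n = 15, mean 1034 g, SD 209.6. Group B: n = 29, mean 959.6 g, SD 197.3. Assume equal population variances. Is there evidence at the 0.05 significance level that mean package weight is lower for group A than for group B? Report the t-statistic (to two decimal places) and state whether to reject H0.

t = 1.16; fail to reject H0

Let group 1 = group A, group 2 = group B. H0: μ_1 = μ_2; H1: μ_1 < μ_2 (two-sample pooled-variance t-test, left-tailed).
s_p² = [(15−1)·209.6² + (29−1)·197.3²]/(15+29−2) = 40595.6
t = (1034 − 959.6)/√[40595.6·(1/15 + 1/29)] = 1.16
df = n₁ + n₂ − 2 = 42
p-value = P(T ≤ 1.16) ≈ 0.874
Since p ≈ 0.874 > α = 0.05, fail to reject H0; the evidence is not statistically significant.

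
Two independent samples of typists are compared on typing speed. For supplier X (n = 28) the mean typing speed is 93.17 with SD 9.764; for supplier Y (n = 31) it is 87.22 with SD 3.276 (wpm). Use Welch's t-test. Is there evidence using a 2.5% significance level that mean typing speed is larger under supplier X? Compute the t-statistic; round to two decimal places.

Let group 1 = supplier X, group 2 = supplier Y. H0: μ_1 = μ_2; H1: μ_1 > μ_2 (Welch's two-sample t-test, right-tailed).
t = (x̄_1 − x̄_2)/√(s_1²/n_1 + s_2²/n_2) = (93.17 − 87.22)/√(9.764²/28 + 3.276²/31) = 3.07
Welch–Satterthwaite df ≈ 32.47
p-value = P(T ≥ 3.07) ≈ 0.002
Since p ≈ 0.002 < α = 0.025, reject H0; the evidence is statistically significant.

3.07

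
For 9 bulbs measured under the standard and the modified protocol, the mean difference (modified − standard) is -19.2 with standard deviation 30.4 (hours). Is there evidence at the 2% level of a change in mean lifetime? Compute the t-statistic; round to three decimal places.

H0: μ_d = 0; H1: μ_d ≠ 0 (paired t-test on the differences, two-sided).
t = d̄/(s_d/√n) = -19.2/(30.4/√9) = -1.895
df = n − 1 = 8
Two-sided p-value ≈ 0.095
Since p ≈ 0.095 > α = 0.02, fail to reject H0; the evidence is not statistically significant.

-1.895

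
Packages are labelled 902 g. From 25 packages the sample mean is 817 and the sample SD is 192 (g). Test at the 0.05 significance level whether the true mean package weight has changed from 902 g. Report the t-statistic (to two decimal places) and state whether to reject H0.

t = -2.21; reject H0

H0: μ = 902; H1: μ ≠ 902 (one-sample t-test, two-sided).
t = (x̄ − μ₀)/(s/√n) = (817 − 902)/(192/√25) = -2.21
df = n − 1 = 24
Two-sided p-value ≈ 0.037
Since p ≈ 0.037 < α = 0.05, reject H0; the evidence is statistically significant.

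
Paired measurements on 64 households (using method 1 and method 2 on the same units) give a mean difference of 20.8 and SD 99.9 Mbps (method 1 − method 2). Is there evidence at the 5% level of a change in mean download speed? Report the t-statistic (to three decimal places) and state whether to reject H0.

H0: μ_d = 0; H1: μ_d ≠ 0 (paired t-test on the differences, two-sided).
t = d̄/(s_d/√n) = 20.8/(99.9/√64) = 1.666
df = n − 1 = 63
Two-sided p-value ≈ 0.101
Since p ≈ 0.101 > α = 0.05, fail to reject H0; the evidence is not statistically significant.

t = 1.666; fail to reject H0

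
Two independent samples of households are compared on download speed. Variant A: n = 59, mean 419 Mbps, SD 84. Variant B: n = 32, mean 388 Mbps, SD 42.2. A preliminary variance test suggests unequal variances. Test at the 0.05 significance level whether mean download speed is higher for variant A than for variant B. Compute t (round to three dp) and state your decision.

Let group 1 = variant A, group 2 = variant B. H0: μ_1 = μ_2; H1: μ_1 > μ_2 (Welch's two-sample t-test, right-tailed).
t = (x̄_1 − x̄_2)/√(s_1²/n_1 + s_2²/n_2) = (419 − 388)/√(84²/59 + 42.2²/32) = 2.342
Welch–Satterthwaite df ≈ 88.63
p-value = P(T ≥ 2.342) ≈ 0.011
Since p ≈ 0.011 < α = 0.05, reject H0; the evidence is statistically significant.

t = 2.342; reject H0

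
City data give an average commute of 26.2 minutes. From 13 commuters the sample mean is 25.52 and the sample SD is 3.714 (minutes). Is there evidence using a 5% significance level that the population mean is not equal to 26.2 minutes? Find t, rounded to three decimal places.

H0: μ = 26.2; H1: μ ≠ 26.2 (one-sample t-test, two-sided).
t = (x̄ − μ₀)/(s/√n) = (25.52 − 26.2)/(3.714/√13) = -0.660
df = n − 1 = 12
Two-sided p-value ≈ 0.5216
Since p ≈ 0.5216 > α = 0.05, fail to reject H0; the data do not provide sufficient evidence against H0.

-0.660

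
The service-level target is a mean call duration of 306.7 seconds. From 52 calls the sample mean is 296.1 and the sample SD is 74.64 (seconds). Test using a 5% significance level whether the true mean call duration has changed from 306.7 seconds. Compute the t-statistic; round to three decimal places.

-1.024

H0: μ = 306.7; H1: μ ≠ 306.7 (one-sample t-test, two-sided).
t = (x̄ − μ₀)/(s/√n) = (296.1 − 306.7)/(74.64/√52) = -1.024
df = n − 1 = 51
Two-sided p-value ≈ 0.311
Since p ≈ 0.311 > α = 0.05, fail to reject H0; the evidence is not statistically significant.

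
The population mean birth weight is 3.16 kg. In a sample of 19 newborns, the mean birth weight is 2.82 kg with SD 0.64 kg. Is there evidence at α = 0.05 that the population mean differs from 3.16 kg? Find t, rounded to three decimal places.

H0: μ = 3.16; H1: μ ≠ 3.16 (one-sample t-test, two-sided).
t = (x̄ − μ₀)/(s/√n) = (2.82 − 3.16)/(0.64/√19) = -2.316
df = n − 1 = 18
Two-sided p-value ≈ 0.033
Since p ≈ 0.033 < α = 0.05, reject H0; the data support H1.

-2.316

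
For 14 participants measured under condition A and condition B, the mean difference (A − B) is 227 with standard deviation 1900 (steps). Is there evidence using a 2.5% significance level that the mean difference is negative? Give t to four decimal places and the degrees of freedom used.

H0: μ_d = 0; H1: μ_d < 0 (paired t-test on the differences, left-tailed).
t = d̄/(s_d/√n) = 227/(1900/√14) = 0.4470
df = n − 1 = 13
p-value = P(T ≤ 0.4470) ≈ 0.6689
Since p ≈ 0.6689 > α = 0.025, fail to reject H0; the data do not provide sufficient evidence against H0.

t = 0.4470, df = 13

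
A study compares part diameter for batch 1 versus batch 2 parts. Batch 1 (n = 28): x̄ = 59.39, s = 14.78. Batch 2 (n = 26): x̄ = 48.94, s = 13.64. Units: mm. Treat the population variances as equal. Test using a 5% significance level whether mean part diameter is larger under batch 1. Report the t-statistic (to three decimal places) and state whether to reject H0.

Let group 1 = batch 1, group 2 = batch 2. H0: μ_1 = μ_2; H1: μ_1 > μ_2 (two-sample pooled-variance t-test, right-tailed).
s_p² = [(28−1)·14.78² + (26−1)·13.64²]/(28+26−2) = 202.872
t = (59.39 − 48.94)/√[202.872·(1/28 + 1/26)] = 2.694
df = n₁ + n₂ − 2 = 52
p-value = P(T ≥ 2.694) ≈ 0.005
Since p ≈ 0.005 < α = 0.05, reject H0; the evidence is statistically significant.

t = 2.694; reject H0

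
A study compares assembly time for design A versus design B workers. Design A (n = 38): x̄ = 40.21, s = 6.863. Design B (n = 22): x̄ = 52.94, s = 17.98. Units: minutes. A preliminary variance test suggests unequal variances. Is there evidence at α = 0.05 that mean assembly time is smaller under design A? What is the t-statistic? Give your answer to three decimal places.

-3.189

Let group 1 = design A, group 2 = design B. H0: μ_1 = μ_2; H1: μ_1 < μ_2 (Welch's two-sample t-test, left-tailed).
t = (x̄_1 − x̄_2)/√(s_1²/n_1 + s_2²/n_2) = (40.21 − 52.94)/√(6.863²/38 + 17.98²/22) = -3.189
Welch–Satterthwaite df ≈ 24.59
p-value = P(T ≤ -3.189) ≈ 0.002
Since p ≈ 0.002 < α = 0.05, reject H0; the data support H1.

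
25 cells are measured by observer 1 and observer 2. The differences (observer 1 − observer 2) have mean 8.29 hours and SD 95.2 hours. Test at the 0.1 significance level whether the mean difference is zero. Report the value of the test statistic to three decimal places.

H0: μ_d = 0; H1: μ_d ≠ 0 (paired t-test on the differences, two-sided).
t = d̄/(s_d/√n) = 8.29/(95.2/√25) = 0.435
df = n − 1 = 24
Two-sided p-value ≈ 0.667
Since p ≈ 0.667 > α = 0.1, fail to reject H0; the evidence is not statistically significant.

0.435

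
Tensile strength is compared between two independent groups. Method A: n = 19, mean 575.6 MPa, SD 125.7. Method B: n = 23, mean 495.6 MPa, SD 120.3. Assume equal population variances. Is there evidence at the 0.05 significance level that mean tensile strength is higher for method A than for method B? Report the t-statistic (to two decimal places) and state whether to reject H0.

Let group 1 = method A, group 2 = method B. H0: μ_1 = μ_2; H1: μ_1 > μ_2 (two-sample pooled-variance t-test, right-tailed).
s_p² = [(19−1)·125.7² + (23−1)·120.3²]/(19+23−2) = 15069.9
t = (575.6 − 495.6)/√[15069.9·(1/19 + 1/23)] = 2.10
df = n₁ + n₂ − 2 = 40
p-value = P(T ≥ 2.10) ≈ 0.021
Since p ≈ 0.021 < α = 0.05, reject H0; the evidence is statistically significant.

t = 2.10; reject H0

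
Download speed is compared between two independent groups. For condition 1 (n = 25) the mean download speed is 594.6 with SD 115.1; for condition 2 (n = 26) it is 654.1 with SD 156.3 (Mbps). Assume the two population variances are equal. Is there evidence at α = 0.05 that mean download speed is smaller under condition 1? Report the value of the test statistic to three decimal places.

Let group 1 = condition 1, group 2 = condition 2. H0: μ_1 = μ_2; H1: μ_1 < μ_2 (two-sample pooled-variance t-test, left-tailed).
s_p² = [(25−1)·115.1² + (26−1)·156.3²]/(25+26−2) = 18952.9
t = (594.6 − 654.1)/√[18952.9·(1/25 + 1/26)] = -1.543
df = n₁ + n₂ − 2 = 49
p-value = P(T ≤ -1.543) ≈ 0.065
Since p ≈ 0.065 > α = 0.05, fail to reject H0; the data do not provide sufficient evidence against H0.

-1.543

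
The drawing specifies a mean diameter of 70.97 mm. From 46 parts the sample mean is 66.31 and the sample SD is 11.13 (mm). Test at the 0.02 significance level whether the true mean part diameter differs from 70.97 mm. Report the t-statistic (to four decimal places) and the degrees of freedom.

t = -2.8397, df = 45

H0: μ = 70.97; H1: μ ≠ 70.97 (one-sample t-test, two-sided).
t = (x̄ − μ₀)/(s/√n) = (66.31 − 70.97)/(11.13/√46) = -2.8397
df = n − 1 = 45
Two-sided p-value ≈ 0.0068
Since p ≈ 0.0068 < α = 0.02, reject H0; the evidence is statistically significant.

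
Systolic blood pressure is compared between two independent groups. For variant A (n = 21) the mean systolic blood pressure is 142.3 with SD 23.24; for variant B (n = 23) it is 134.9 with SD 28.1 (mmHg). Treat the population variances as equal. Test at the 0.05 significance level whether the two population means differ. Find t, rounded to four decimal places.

Let group 1 = variant A, group 2 = variant B. H0: μ_1 = μ_2; H1: μ_1 ≠ μ_2 (two-sample pooled-variance t-test, two-sided).
s_p² = [(21−1)·23.24² + (23−1)·28.1²]/(21+23−2) = 670.795
t = (142.3 − 134.9)/√[670.795·(1/21 + 1/23)] = 0.9466
df = n₁ + n₂ − 2 = 42
Two-sided p-value ≈ 0.349
Since p ≈ 0.349 > α = 0.05, fail to reject H0; the evidence is not statistically significant.

0.9466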